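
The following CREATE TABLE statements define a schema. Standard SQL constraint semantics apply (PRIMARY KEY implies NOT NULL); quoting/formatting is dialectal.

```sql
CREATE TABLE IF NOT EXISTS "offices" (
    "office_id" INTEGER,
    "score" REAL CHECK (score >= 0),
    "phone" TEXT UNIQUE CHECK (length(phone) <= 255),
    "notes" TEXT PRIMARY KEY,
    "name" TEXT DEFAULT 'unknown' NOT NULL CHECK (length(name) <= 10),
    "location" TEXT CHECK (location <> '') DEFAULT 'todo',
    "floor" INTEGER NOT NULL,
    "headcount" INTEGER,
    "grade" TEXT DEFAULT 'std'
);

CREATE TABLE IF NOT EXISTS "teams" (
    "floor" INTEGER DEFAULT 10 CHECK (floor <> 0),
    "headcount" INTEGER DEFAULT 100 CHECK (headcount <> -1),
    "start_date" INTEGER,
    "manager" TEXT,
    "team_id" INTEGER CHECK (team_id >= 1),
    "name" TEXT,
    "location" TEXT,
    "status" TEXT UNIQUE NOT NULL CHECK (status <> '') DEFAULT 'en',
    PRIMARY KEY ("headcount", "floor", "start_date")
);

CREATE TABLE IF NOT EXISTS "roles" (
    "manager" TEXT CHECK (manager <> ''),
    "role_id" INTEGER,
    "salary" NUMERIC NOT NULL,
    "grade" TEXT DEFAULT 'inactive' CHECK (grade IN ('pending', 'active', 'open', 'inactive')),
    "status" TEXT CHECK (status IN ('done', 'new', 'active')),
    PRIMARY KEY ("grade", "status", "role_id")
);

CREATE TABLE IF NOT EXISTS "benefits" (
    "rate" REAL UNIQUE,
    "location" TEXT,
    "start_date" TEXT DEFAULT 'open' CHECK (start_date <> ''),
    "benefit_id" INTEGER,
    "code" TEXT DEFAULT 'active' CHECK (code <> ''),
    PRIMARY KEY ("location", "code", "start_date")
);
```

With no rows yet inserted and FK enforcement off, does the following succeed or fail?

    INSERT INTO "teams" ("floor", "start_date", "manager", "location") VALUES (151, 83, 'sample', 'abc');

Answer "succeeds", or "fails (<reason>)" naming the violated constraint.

succeeds

NOT NULL columns: floor is supplied; headcount defaults to 100; start_date is supplied; status defaults to 'en'.
CHECK constraints: 151 satisfies (floor <> 0).
No constraint is violated.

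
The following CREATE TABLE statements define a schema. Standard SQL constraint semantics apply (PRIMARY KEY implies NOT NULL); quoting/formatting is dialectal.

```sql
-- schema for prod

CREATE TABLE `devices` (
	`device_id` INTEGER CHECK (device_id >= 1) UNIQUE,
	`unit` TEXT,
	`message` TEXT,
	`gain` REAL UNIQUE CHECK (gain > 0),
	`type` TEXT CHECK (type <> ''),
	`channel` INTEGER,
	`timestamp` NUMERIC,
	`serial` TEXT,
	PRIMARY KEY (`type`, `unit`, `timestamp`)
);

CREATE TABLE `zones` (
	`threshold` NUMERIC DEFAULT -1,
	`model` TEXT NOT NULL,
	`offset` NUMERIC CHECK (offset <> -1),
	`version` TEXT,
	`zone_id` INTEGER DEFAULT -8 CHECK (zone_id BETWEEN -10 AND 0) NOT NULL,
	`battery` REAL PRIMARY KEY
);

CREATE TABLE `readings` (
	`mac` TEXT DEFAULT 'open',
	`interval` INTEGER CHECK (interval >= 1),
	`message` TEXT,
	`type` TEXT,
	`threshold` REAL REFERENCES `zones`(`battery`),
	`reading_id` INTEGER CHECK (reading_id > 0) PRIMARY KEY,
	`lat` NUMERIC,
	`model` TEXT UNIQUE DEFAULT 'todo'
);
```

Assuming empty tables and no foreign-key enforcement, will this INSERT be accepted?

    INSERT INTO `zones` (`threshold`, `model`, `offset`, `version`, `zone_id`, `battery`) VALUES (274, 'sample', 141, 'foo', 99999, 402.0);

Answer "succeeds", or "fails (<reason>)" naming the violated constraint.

fails (CHECK on zone_id)

The value 99999 for zone_id violates CHECK (zone_id BETWEEN -10 AND 0).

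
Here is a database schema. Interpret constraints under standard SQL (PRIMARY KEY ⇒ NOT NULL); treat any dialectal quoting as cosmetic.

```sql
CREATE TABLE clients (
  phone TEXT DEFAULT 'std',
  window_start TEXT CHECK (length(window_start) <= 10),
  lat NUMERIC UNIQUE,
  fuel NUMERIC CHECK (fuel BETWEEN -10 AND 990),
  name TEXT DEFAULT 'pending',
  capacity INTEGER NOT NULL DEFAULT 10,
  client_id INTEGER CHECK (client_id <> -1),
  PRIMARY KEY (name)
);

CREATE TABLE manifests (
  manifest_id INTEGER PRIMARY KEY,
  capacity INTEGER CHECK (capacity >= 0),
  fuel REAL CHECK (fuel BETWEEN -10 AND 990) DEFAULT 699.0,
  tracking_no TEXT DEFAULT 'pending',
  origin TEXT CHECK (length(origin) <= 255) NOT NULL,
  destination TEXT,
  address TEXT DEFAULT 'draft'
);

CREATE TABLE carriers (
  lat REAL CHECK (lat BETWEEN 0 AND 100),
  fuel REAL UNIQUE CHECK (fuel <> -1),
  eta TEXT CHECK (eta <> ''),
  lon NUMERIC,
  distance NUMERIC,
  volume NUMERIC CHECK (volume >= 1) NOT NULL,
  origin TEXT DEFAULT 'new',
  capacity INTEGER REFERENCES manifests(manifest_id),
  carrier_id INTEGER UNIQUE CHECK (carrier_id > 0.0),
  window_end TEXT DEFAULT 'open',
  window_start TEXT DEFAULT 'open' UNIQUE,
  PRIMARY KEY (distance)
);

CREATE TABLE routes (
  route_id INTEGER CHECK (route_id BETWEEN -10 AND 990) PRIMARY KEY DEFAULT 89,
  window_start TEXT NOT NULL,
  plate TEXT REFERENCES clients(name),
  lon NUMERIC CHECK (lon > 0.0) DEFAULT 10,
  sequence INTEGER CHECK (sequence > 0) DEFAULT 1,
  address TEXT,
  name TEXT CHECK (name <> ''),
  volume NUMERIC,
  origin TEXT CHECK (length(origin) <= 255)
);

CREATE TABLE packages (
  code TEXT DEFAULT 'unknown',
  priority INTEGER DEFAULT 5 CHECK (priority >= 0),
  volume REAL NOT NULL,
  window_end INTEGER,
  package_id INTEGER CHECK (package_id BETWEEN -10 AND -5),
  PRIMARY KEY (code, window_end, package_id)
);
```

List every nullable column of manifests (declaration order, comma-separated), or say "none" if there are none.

capacity, fuel, tracking_no, destination, address

- manifest_id: part of the PRIMARY KEY, which implies NOT NULL → not nullable.
- capacity: CHECK does not forbid NULL (a CHECK constraint passes when its expression is NULL) → nullable.
- fuel: CHECK does not forbid NULL (a CHECK constraint passes when its expression is NULL) → nullable.
- tracking_no: DEFAULT only fills an omitted column; an explicit NULL is still allowed → nullable.
- origin: declared NOT NULL → not nullable.
- destination: no NOT NULL constraint applies → nullable.
- address: DEFAULT only fills an omitted column; an explicit NULL is still allowed → nullable.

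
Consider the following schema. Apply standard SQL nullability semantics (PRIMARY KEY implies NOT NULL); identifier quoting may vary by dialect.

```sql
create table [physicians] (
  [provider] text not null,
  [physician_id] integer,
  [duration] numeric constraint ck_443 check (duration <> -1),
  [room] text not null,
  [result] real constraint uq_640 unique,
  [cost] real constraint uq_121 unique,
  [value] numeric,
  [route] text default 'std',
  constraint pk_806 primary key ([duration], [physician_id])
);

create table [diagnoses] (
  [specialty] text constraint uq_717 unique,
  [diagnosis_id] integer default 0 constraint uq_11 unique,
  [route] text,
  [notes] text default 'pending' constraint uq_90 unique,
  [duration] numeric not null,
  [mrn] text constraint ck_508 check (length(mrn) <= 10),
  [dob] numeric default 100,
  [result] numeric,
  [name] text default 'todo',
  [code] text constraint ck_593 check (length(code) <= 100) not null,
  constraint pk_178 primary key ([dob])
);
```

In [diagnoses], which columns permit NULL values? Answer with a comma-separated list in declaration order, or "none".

specialty, diagnosis_id, route, notes, mrn, result, name

- specialty: UNIQUE does not imply NOT NULL → nullable.
- diagnosis_id: UNIQUE does not imply NOT NULL → nullable.
- route: no NOT NULL constraint applies → nullable.
- notes: UNIQUE does not imply NOT NULL → nullable.
- duration: declared NOT NULL → not nullable.
- mrn: CHECK does not forbid NULL (a CHECK constraint passes when its expression is NULL) → nullable.
- dob: part of the PRIMARY KEY, which implies NOT NULL → not nullable.
- result: no NOT NULL constraint applies → nullable.
- name: DEFAULT only fills an omitted column; an explicit NULL is still allowed → nullable.
- code: declared NOT NULL → not nullable.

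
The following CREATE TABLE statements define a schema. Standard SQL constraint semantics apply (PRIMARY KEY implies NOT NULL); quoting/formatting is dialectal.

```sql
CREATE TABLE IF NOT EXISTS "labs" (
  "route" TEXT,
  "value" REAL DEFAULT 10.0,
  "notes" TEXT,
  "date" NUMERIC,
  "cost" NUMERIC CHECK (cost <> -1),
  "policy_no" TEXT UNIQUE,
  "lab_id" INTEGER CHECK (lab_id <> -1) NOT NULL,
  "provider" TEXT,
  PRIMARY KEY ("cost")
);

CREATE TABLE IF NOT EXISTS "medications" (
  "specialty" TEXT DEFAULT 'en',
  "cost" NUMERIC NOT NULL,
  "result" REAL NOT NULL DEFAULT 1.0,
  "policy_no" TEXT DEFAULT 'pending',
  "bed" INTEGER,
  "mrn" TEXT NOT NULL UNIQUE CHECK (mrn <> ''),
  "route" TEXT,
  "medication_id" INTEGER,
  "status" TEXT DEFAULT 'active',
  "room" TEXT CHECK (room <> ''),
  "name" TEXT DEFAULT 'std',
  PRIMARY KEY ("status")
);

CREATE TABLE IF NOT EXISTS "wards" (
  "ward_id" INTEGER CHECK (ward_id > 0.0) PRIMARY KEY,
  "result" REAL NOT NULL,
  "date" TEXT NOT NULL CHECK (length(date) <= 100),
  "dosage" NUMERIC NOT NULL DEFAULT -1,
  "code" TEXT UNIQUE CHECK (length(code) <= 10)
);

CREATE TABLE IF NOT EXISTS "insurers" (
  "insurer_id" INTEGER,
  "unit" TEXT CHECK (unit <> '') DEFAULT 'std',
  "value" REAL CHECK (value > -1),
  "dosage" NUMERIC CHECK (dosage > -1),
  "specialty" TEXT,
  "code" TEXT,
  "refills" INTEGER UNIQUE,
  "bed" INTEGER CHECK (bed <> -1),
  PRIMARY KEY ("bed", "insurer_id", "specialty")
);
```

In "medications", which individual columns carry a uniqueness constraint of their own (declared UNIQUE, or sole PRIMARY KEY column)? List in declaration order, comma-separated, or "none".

- specialty: no UNIQUE or single-column PK constraint.
- cost: no UNIQUE or single-column PK constraint.
- result: no UNIQUE or single-column PK constraint.
- policy_no: no UNIQUE or single-column PK constraint.
- bed: no UNIQUE or single-column PK constraint.
- mrn: declared UNIQUE → unique.
- route: no UNIQUE or single-column PK constraint.
- medication_id: no UNIQUE or single-column PK constraint.
- status: single-column PRIMARY KEY → unique.
- room: no UNIQUE or single-column PK constraint.
- name: no UNIQUE or single-column PK constraint.

mrn, status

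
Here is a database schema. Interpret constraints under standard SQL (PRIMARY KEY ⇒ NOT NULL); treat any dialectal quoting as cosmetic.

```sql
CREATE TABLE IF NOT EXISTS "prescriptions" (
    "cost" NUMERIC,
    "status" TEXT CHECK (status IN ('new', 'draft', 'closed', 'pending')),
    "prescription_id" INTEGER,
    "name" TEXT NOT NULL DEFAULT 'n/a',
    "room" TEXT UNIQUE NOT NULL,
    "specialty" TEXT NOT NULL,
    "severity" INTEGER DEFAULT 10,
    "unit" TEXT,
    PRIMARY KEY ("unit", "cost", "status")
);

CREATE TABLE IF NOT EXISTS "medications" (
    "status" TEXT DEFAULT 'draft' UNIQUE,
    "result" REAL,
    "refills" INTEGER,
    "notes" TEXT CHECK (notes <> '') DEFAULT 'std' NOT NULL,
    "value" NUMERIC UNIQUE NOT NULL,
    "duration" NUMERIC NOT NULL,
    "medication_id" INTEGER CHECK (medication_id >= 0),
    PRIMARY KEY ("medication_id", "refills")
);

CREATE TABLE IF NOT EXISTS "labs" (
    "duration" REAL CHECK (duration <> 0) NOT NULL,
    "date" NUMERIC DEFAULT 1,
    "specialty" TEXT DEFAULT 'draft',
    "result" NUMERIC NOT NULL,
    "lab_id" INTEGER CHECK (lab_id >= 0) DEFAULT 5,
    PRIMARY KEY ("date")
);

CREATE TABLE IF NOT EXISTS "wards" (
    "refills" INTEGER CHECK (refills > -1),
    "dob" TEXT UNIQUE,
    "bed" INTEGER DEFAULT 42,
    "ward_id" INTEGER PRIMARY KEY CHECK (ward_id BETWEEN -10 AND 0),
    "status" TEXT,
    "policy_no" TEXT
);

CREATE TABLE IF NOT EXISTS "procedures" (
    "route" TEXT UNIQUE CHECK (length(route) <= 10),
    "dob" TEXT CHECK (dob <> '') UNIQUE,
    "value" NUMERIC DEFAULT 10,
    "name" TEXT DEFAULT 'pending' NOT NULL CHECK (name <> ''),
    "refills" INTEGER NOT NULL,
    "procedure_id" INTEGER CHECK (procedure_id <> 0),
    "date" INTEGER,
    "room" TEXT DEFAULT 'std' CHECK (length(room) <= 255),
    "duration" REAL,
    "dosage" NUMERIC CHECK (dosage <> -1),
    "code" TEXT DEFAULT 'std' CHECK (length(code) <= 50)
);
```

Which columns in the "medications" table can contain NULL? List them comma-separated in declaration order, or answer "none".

status, result

- status: UNIQUE does not imply NOT NULL → nullable.
- result: no NOT NULL constraint applies → nullable.
- refills: part of the PRIMARY KEY, which implies NOT NULL → not nullable.
- notes: declared NOT NULL → not nullable.
- value: declared NOT NULL → not nullable.
- duration: declared NOT NULL → not nullable.
- medication_id: part of the PRIMARY KEY, which implies NOT NULL → not nullable.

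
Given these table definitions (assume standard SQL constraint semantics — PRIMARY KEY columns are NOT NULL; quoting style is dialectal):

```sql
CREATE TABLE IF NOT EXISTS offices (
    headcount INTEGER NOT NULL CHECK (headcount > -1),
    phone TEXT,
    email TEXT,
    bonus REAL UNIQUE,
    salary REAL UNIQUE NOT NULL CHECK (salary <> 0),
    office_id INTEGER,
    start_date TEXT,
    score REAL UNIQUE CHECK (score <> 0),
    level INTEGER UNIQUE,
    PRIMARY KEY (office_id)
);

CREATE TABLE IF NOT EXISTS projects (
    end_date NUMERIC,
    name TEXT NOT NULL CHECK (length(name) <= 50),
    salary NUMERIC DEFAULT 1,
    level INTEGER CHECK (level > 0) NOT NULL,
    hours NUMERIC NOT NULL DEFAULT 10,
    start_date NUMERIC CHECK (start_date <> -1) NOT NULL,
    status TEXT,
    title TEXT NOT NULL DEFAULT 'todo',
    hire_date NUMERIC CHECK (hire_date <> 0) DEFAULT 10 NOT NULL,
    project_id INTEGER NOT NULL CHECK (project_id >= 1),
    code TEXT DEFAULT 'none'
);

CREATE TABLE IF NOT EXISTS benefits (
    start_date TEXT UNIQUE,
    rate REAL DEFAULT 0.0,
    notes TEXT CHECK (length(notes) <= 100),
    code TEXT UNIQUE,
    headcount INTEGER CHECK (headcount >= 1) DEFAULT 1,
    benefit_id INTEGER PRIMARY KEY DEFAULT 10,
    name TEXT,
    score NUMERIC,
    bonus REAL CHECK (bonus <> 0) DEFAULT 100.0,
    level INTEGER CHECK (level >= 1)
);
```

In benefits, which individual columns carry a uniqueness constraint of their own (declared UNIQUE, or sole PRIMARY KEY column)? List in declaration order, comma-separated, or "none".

- start_date: declared UNIQUE → unique.
- rate: no UNIQUE or single-column PK constraint.
- notes: no UNIQUE or single-column PK constraint.
- code: declared UNIQUE → unique.
- headcount: no UNIQUE or single-column PK constraint.
- benefit_id: single-column PRIMARY KEY → unique.
- name: no UNIQUE or single-column PK constraint.
- score: no UNIQUE or single-column PK constraint.
- bonus: no UNIQUE or single-column PK constraint.
- level: no UNIQUE or single-column PK constraint.

start_date, code, benefit_id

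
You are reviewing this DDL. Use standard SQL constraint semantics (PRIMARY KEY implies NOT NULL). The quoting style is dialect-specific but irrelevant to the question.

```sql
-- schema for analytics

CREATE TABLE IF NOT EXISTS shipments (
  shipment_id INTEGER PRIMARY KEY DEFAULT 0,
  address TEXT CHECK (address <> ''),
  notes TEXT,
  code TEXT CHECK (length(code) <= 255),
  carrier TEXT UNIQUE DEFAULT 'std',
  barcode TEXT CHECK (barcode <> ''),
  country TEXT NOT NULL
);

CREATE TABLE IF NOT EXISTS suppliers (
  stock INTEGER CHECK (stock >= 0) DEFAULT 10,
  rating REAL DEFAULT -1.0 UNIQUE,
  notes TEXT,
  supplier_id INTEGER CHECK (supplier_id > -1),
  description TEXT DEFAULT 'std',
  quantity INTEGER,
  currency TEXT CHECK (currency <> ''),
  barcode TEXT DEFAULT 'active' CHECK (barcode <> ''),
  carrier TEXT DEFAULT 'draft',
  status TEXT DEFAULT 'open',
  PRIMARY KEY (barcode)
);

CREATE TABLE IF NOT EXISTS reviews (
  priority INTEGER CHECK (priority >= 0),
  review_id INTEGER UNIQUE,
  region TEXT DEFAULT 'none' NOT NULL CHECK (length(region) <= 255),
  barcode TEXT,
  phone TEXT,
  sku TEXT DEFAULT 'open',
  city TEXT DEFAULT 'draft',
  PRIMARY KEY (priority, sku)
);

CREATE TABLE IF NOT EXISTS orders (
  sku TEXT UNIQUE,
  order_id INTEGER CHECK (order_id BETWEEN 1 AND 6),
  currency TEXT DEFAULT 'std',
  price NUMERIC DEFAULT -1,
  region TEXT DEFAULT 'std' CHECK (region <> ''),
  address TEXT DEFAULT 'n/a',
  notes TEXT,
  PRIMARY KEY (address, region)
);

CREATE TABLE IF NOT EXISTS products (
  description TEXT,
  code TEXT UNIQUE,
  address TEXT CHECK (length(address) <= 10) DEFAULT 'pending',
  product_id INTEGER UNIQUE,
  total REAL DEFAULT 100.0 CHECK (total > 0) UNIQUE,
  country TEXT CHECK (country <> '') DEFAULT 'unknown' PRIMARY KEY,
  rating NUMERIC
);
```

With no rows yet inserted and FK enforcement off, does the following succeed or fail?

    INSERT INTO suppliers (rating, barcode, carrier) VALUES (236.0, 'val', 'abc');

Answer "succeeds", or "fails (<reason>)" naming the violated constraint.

NOT NULL columns: barcode is supplied.
CHECK constraints: 'val' satisfies (barcode <> '').
No constraint is violated.

succeeds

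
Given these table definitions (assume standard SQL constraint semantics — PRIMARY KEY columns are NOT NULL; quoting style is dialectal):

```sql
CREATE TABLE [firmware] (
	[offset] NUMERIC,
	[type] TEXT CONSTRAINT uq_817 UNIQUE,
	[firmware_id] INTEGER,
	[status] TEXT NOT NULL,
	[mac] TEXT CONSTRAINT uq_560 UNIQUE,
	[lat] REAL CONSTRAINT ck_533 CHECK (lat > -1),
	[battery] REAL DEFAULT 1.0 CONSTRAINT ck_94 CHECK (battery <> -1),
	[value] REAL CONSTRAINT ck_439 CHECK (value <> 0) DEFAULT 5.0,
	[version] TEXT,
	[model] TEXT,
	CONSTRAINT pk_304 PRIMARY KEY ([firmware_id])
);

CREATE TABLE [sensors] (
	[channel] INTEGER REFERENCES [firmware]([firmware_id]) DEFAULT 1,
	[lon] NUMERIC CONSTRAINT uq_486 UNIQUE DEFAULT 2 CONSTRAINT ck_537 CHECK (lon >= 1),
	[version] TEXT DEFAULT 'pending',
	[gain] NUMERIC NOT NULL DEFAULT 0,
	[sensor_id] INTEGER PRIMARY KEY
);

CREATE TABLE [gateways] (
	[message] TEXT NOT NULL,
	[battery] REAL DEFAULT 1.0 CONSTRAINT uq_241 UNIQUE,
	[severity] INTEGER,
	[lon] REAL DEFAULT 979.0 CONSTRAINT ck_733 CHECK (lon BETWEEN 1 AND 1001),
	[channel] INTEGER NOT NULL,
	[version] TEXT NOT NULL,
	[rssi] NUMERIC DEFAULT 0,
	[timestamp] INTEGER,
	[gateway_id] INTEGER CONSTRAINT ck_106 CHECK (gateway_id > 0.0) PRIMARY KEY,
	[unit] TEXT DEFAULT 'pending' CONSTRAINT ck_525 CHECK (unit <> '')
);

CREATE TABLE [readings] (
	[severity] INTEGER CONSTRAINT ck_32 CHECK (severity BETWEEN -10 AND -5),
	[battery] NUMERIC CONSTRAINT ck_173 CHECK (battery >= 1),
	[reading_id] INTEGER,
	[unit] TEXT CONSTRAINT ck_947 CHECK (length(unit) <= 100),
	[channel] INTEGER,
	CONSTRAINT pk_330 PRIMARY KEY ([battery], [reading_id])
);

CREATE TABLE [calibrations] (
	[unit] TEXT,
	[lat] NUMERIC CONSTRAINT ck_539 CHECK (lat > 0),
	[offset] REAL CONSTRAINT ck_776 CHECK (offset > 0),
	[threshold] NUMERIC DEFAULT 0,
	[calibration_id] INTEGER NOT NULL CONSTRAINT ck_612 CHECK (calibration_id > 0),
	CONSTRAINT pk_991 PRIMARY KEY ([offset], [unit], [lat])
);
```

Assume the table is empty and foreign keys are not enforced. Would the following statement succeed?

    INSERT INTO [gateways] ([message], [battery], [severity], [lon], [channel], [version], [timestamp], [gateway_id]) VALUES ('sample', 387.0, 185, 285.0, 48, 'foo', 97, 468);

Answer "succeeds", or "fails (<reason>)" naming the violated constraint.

succeeds

NOT NULL columns: channel is supplied; gateway_id is supplied; message is supplied; version is supplied.
CHECK constraints: 285.0 satisfies (lon BETWEEN 1 AND 1001); 468 satisfies (gateway_id > 0.0).
No constraint is violated.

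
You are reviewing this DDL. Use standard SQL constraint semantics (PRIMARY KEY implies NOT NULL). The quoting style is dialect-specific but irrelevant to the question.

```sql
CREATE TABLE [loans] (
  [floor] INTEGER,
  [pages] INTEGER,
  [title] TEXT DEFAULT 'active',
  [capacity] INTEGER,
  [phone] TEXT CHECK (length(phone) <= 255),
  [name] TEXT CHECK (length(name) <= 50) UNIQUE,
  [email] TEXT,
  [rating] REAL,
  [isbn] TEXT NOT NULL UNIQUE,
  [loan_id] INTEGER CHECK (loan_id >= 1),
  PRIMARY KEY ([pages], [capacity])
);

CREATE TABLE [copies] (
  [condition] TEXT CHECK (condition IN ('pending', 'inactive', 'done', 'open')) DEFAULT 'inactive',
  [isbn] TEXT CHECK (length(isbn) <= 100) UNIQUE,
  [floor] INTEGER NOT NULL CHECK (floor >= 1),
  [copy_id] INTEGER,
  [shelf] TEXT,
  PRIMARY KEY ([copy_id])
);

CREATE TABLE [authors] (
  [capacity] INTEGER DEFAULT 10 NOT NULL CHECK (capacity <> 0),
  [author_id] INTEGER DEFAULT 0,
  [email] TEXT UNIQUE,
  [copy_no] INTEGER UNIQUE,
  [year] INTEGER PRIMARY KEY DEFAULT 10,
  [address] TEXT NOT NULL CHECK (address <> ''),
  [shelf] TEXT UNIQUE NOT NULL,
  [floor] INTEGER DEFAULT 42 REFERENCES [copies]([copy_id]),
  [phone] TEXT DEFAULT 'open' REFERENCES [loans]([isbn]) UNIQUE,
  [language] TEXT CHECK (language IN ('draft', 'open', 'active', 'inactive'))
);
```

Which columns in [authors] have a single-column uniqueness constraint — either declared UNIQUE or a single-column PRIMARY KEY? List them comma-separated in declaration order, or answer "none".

- capacity: no UNIQUE or single-column PK constraint.
- author_id: no UNIQUE or single-column PK constraint.
- email: declared UNIQUE → unique.
- copy_no: declared UNIQUE → unique.
- year: single-column PRIMARY KEY → unique.
- address: no UNIQUE or single-column PK constraint.
- shelf: declared UNIQUE → unique.
- floor: no UNIQUE or single-column PK constraint.
- phone: declared UNIQUE → unique.
- language: no UNIQUE or single-column PK constraint.

email, copy_no, year, shelf, phone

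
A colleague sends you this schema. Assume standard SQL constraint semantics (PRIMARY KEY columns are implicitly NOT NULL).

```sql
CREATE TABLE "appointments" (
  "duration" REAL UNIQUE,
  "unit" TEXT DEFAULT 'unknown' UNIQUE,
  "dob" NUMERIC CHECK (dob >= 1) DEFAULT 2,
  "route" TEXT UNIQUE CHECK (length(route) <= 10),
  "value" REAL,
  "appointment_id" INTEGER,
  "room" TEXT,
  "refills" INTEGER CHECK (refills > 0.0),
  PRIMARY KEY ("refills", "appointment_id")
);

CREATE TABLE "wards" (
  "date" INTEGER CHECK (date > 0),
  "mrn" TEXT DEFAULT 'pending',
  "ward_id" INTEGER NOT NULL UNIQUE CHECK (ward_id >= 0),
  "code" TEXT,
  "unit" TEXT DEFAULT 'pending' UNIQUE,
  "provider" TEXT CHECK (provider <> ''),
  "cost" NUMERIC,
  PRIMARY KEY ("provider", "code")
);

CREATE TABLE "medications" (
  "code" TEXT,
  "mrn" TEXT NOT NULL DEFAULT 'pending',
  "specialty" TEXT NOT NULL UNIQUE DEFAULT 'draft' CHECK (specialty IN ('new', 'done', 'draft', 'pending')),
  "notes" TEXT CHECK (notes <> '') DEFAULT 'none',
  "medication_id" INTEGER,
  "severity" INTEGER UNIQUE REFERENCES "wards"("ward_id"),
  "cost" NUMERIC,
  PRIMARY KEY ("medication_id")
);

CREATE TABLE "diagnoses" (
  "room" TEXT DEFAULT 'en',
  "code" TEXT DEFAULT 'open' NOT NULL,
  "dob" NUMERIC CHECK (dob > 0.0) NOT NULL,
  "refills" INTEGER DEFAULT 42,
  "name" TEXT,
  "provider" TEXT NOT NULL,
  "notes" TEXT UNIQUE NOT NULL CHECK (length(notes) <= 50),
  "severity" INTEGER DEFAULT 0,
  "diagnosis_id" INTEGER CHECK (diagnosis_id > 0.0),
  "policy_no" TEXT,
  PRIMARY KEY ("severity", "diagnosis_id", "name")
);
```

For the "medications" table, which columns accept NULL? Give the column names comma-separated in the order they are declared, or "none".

code, notes, severity, cost

- code: no NOT NULL constraint applies → nullable.
- mrn: declared NOT NULL → not nullable.
- specialty: declared NOT NULL → not nullable.
- notes: CHECK does not forbid NULL (a CHECK constraint passes when its expression is NULL) → nullable.
- medication_id: part of the PRIMARY KEY, which implies NOT NULL → not nullable.
- severity: a foreign key column may be NULL unless separately constrained → nullable.
- cost: no NOT NULL constraint applies → nullable.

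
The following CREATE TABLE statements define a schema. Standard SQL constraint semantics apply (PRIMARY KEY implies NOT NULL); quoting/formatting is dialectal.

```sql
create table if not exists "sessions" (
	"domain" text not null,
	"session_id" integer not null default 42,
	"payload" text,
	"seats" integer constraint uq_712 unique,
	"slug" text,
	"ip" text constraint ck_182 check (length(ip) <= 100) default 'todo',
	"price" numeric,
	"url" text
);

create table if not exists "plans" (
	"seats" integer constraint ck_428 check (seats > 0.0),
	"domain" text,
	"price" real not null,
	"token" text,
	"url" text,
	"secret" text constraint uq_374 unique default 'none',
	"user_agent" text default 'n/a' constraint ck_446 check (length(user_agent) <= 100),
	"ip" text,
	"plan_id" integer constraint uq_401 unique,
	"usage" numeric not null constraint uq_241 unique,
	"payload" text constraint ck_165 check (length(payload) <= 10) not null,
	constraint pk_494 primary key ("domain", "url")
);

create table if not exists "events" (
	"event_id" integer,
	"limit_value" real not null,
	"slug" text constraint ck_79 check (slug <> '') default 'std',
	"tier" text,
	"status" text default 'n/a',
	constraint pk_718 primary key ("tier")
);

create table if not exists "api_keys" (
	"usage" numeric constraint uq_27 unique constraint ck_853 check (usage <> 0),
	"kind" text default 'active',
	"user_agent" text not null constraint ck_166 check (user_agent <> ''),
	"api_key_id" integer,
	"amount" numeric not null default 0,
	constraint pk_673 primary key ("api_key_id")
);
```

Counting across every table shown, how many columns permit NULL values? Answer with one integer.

17

sessions: 6 nullable (payload, seats, slug, ip, price, url — PK none and explicit NOT NULL columns excluded).
plans: 6 nullable (seats, token, secret, user_agent, ip, plan_id — PK (domain, url) and explicit NOT NULL columns excluded).
events: 3 nullable (event_id, slug, status — PK (tier) and explicit NOT NULL columns excluded).
api_keys: 2 nullable (usage, kind — PK (api_key_id) and explicit NOT NULL columns excluded).
Total: 6 + 6 + 3 + 2 = 17.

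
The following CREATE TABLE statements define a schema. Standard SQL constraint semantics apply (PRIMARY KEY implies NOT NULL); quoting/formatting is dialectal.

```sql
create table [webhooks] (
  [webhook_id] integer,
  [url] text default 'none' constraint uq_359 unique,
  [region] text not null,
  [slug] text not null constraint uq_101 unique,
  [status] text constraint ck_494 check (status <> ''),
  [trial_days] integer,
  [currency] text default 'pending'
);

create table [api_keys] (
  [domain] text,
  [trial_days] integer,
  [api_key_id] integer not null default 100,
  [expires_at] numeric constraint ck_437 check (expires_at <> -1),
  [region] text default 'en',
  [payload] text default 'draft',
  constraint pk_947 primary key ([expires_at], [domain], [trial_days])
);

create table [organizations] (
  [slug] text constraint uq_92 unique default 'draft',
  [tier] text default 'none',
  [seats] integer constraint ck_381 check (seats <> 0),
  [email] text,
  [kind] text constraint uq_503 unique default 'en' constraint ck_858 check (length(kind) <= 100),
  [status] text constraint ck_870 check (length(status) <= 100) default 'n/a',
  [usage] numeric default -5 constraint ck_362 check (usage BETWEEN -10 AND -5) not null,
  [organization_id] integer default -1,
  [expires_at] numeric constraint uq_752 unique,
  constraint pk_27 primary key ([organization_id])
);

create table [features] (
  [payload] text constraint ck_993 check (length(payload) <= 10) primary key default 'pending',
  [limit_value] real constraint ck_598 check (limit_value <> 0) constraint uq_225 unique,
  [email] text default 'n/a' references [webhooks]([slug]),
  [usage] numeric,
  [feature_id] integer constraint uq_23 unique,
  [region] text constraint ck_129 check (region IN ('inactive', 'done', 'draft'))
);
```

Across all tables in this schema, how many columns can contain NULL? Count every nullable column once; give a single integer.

19

webhooks: 5 nullable (webhook_id, url, status, trial_days, currency — PK none and explicit NOT NULL columns excluded).
api_keys: 2 nullable (region, payload — PK (expires_at, domain, trial_days) and explicit NOT NULL columns excluded).
organizations: 7 nullable (slug, tier, seats, email, kind, status, expires_at — PK (organization_id) and explicit NOT NULL columns excluded).
features: 5 nullable (limit_value, email, usage, feature_id, region — PK (payload) and explicit NOT NULL columns excluded).
Total: 5 + 2 + 7 + 5 = 19.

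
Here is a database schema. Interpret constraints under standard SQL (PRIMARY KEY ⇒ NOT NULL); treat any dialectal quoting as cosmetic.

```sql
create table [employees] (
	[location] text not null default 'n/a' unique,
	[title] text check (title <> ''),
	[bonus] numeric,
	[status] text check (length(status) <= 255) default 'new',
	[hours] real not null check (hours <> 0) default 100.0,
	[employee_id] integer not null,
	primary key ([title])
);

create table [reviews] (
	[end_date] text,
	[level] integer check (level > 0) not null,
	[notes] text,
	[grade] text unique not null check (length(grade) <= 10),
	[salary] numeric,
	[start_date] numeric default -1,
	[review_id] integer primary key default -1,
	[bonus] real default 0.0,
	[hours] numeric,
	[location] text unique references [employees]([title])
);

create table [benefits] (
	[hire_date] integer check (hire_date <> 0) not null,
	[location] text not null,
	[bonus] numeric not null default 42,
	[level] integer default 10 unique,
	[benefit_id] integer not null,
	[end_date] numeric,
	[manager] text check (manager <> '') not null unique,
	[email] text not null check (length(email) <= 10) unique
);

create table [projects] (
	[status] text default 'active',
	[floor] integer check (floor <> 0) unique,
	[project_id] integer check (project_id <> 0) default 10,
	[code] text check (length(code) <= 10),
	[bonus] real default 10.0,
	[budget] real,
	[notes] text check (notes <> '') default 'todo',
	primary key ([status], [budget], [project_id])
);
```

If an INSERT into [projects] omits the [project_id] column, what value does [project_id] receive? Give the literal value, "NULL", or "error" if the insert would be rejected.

project_id has an explicit DEFAULT 10.
When the column is omitted from an INSERT, that default is used.

10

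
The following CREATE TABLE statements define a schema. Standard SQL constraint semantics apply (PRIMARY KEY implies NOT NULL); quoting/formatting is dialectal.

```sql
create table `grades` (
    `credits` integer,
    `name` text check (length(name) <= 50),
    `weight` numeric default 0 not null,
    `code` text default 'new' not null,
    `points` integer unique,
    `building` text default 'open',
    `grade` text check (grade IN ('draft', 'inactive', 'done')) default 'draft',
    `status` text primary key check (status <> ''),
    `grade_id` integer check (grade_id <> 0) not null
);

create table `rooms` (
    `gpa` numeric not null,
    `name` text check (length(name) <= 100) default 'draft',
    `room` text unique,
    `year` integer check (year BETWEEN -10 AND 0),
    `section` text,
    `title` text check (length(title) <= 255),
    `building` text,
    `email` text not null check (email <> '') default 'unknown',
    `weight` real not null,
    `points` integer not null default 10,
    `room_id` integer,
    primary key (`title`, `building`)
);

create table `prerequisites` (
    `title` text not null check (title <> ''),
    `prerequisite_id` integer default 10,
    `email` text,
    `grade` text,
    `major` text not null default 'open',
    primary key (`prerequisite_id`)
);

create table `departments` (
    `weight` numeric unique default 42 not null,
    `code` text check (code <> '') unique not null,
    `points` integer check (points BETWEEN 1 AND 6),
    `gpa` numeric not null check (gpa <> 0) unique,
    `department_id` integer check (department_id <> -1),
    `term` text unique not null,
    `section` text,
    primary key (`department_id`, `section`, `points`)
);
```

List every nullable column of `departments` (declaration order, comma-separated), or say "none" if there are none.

- weight: declared NOT NULL → not nullable.
- code: declared NOT NULL → not nullable.
- points: part of the PRIMARY KEY, which implies NOT NULL → not nullable.
- gpa: declared NOT NULL → not nullable.
- department_id: part of the PRIMARY KEY, which implies NOT NULL → not nullable.
- term: declared NOT NULL → not nullable.
- section: part of the PRIMARY KEY, which implies NOT NULL → not nullable.

none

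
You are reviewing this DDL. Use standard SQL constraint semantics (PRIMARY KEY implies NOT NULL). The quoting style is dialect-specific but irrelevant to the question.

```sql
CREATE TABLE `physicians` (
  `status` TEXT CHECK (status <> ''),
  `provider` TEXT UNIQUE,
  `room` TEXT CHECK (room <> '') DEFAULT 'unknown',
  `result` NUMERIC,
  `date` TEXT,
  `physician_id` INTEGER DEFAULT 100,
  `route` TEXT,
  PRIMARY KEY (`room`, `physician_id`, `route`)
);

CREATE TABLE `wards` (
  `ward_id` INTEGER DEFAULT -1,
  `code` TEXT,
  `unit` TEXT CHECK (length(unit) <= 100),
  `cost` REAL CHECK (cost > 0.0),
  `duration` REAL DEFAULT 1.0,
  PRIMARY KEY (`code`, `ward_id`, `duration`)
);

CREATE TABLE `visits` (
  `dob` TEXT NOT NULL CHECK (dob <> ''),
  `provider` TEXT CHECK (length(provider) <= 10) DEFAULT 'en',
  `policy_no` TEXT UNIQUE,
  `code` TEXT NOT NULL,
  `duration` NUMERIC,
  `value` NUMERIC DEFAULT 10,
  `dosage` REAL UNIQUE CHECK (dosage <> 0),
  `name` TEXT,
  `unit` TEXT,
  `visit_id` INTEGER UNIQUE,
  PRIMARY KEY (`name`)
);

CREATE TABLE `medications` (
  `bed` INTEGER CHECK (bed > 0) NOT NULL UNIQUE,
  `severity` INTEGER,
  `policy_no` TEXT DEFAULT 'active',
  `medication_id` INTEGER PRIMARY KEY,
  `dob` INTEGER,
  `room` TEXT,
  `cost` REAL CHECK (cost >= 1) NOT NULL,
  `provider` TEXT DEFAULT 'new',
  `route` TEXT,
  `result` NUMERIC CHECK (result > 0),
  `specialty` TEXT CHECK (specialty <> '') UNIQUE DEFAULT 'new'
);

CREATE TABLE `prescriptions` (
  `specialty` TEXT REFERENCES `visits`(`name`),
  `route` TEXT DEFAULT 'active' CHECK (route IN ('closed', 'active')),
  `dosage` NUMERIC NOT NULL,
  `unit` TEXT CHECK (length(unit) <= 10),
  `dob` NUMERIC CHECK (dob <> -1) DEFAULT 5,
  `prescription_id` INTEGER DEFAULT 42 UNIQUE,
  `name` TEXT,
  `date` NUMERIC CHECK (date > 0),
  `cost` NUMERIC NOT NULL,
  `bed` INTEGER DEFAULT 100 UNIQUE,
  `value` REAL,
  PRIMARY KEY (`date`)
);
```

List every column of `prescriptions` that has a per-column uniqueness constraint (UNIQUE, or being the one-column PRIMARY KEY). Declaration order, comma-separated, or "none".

prescription_id, date, bed

- specialty: no UNIQUE or single-column PK constraint.
- route: no UNIQUE or single-column PK constraint.
- dosage: no UNIQUE or single-column PK constraint.
- unit: no UNIQUE or single-column PK constraint.
- dob: no UNIQUE or single-column PK constraint.
- prescription_id: declared UNIQUE → unique.
- name: no UNIQUE or single-column PK constraint.
- date: single-column PRIMARY KEY → unique.
- cost: no UNIQUE or single-column PK constraint.
- bed: declared UNIQUE → unique.
- value: no UNIQUE or single-column PK constraint.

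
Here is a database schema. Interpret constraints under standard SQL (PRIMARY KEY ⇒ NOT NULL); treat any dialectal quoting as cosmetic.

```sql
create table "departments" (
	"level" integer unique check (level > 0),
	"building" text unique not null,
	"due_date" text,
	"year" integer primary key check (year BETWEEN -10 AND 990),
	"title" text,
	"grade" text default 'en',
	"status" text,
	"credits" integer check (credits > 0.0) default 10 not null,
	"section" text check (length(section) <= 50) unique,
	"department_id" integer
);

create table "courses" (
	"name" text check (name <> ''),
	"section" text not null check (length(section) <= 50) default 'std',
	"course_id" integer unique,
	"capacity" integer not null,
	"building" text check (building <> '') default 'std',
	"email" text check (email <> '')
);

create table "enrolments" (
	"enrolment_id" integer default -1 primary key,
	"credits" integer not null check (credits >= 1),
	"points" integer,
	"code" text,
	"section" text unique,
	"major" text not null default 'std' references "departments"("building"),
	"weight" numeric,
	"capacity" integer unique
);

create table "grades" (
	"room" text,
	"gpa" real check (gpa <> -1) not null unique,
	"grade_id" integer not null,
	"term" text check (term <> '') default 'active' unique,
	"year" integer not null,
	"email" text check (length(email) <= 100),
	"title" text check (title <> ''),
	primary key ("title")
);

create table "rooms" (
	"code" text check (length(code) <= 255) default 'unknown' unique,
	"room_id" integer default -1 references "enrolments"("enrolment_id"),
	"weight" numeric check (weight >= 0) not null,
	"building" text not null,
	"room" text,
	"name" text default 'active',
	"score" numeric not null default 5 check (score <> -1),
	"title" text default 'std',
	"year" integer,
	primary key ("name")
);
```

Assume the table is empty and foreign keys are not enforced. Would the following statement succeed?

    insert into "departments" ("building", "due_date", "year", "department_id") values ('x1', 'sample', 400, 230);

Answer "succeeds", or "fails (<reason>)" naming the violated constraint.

NOT NULL columns: building is supplied; credits defaults to 10; year is supplied.
CHECK constraints: 400 satisfies (year BETWEEN -10 AND 990).
No constraint is violated.

succeeds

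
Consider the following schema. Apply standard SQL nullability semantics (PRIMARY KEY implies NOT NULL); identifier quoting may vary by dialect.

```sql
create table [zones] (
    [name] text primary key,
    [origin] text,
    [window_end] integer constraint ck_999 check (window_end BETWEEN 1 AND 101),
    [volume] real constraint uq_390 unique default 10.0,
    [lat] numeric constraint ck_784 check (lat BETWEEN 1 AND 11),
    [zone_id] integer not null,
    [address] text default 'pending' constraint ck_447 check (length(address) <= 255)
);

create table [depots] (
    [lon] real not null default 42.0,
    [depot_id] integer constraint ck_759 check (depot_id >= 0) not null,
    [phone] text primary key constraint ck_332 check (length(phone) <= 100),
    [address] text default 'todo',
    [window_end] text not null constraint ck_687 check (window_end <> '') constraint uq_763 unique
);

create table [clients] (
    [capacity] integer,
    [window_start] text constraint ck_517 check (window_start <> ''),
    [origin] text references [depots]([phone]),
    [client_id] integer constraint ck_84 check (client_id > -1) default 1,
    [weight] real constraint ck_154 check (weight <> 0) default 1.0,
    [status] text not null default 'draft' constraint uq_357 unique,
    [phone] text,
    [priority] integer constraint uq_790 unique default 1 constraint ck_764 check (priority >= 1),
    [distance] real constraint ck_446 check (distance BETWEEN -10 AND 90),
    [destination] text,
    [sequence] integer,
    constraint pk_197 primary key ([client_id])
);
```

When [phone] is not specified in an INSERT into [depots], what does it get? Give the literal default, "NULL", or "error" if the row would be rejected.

error

phone has no DEFAULT clause.
Omitting it would insert NULL, but it is part of the PRIMARY KEY, so the INSERT fails.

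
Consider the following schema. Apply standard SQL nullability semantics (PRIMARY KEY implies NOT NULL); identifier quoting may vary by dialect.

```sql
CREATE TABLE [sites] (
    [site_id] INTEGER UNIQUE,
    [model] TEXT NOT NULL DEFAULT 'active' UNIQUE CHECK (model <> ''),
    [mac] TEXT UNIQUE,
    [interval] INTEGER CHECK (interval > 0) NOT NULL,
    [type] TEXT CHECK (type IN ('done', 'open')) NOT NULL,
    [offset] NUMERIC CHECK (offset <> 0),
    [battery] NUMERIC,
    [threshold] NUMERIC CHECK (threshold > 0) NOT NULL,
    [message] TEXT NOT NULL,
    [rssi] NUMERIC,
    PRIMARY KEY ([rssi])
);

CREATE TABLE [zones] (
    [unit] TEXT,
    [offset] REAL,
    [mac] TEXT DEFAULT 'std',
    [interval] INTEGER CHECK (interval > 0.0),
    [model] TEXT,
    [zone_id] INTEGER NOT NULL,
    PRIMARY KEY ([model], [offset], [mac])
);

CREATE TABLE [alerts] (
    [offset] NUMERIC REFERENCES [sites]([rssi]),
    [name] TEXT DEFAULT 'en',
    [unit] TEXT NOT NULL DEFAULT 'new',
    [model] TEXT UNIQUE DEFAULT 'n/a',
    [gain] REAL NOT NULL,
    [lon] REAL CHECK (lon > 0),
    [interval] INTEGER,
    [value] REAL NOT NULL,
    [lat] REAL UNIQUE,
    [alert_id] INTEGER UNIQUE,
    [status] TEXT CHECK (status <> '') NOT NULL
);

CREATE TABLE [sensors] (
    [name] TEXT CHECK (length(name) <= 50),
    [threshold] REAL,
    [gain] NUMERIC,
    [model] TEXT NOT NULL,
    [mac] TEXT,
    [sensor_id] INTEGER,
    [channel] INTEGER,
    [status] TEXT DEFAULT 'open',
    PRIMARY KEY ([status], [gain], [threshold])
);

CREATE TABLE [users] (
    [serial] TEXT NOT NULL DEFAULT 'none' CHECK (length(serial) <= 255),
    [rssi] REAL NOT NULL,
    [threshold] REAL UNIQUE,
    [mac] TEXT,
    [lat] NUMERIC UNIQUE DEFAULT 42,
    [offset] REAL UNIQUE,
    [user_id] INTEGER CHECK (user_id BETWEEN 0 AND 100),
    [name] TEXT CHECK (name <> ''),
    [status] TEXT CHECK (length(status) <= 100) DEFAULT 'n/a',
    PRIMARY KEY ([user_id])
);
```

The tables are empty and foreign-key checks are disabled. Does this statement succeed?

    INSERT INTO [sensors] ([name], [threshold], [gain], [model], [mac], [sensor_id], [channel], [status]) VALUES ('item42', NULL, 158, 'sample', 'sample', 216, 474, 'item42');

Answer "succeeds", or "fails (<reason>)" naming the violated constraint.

threshold is explicitly set to NULL, but threshold is part of the PRIMARY KEY (implied NOT NULL).

fails (NOT NULL on threshold)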